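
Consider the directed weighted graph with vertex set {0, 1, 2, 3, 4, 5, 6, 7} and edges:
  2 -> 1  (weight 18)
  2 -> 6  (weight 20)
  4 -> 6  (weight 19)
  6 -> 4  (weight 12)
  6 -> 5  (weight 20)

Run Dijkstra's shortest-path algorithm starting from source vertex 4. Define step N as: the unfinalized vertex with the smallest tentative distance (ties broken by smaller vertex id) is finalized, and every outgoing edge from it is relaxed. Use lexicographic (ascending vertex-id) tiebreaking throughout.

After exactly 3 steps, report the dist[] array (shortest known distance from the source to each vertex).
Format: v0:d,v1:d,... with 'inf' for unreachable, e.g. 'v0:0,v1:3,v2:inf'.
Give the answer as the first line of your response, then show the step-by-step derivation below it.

v0:inf,v1:inf,v2:inf,v3:inf,v4:0,v5:39,v6:19,v7:inf

step 1: dist = v0:inf,v1:inf,v2:inf,v3:inf,v4:0,v5:inf,v6:19,v7:inf
step 2: dist = v0:inf,v1:inf,v2:inf,v3:inf,v4:0,v5:39,v6:19,v7:inf
step 3: dist = v0:inf,v1:inf,v2:inf,v3:inf,v4:0,v5:39,v6:19,v7:inf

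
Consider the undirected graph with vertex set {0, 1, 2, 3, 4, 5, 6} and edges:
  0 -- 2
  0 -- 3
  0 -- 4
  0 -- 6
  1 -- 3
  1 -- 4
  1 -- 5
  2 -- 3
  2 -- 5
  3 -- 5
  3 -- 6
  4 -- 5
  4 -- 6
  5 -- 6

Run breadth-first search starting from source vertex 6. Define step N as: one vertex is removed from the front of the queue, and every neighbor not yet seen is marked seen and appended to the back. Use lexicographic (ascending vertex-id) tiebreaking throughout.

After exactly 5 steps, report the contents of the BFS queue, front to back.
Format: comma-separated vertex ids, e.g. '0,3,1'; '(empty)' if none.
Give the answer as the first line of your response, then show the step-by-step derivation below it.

2,1

step 1: dequeue 6; queue=[0,3,4,5]; order=6
step 2: dequeue 0; queue=[3,4,5,2]; order=6,0
step 3: dequeue 3; queue=[4,5,2,1]; order=6,0,3
step 4: dequeue 4; queue=[5,2,1]; order=6,0,3,4
step 5: dequeue 5; queue=[2,1]; order=6,0,3,4,5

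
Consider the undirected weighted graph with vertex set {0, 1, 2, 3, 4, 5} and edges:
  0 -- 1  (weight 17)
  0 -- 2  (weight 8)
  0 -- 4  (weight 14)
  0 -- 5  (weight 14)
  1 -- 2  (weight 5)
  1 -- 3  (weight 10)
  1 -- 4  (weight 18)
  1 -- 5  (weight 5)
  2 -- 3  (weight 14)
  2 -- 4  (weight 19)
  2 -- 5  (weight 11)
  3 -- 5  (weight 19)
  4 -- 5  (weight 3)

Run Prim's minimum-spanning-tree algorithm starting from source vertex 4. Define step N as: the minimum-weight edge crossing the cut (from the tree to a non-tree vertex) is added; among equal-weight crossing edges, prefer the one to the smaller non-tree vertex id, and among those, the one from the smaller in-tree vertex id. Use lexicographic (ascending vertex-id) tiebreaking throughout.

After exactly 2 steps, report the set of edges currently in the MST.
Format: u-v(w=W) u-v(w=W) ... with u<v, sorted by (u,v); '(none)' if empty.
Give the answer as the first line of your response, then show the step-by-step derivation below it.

1-5(w=5) 4-5(w=3)

step 1: add edge 4-5 (w=3); MST = {4-5(w=3)}
step 2: add edge 1-5 (w=5); MST = {1-5(w=5) 4-5(w=3)}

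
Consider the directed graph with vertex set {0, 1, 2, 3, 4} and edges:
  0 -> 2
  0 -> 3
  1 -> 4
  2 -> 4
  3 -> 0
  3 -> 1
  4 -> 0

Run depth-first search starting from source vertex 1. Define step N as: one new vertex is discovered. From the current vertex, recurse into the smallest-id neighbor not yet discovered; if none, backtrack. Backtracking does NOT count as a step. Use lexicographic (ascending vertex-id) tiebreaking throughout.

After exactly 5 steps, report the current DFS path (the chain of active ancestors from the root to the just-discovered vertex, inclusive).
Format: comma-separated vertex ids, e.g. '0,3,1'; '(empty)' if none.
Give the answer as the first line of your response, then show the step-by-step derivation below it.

1,4,0,3

step 1: discover 1; path=1; order=1
step 2: discover 4; path=1>4; order=1,4
step 3: discover 0; path=1>4>0; order=1,4,0
step 4: discover 2; path=1>4>0>2; order=1,4,0,2
step 5: discover 3; path=1>4>0>3; order=1,4,0,2,3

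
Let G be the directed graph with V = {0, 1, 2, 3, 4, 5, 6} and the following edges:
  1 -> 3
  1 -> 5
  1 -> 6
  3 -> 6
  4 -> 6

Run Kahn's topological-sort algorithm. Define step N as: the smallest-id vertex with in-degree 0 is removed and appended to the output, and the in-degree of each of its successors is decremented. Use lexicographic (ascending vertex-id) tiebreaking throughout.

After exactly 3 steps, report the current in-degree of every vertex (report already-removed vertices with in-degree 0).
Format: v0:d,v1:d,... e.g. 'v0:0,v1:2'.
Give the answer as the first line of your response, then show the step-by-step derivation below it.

v0:0,v1:0,v2:0,v3:0,v4:0,v5:0,v6:2

step 1: output 0; order=[0]; indeg=(0,0,0,1,0,1,3)
step 2: output 1; order=[0,1]; indeg=(0,0,0,0,0,0,2)
step 3: output 2; order=[0,1,2]; indeg=(0,0,0,0,0,0,2)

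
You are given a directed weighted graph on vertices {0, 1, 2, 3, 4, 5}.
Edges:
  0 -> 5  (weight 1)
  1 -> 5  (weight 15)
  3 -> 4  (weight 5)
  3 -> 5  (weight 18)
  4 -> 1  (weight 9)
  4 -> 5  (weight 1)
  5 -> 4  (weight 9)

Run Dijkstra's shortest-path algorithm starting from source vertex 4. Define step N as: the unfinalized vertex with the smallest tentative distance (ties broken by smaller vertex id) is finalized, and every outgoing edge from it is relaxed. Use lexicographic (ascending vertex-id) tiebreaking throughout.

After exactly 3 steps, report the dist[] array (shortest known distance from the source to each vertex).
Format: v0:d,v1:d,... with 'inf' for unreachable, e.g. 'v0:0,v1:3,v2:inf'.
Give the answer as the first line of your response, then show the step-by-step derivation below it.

v0:inf,v1:9,v2:inf,v3:inf,v4:0,v5:1

step 1: dist = v0:inf,v1:9,v2:inf,v3:inf,v4:0,v5:1
step 2: dist = v0:inf,v1:9,v2:inf,v3:inf,v4:0,v5:1
step 3: dist = v0:inf,v1:9,v2:inf,v3:inf,v4:0,v5:1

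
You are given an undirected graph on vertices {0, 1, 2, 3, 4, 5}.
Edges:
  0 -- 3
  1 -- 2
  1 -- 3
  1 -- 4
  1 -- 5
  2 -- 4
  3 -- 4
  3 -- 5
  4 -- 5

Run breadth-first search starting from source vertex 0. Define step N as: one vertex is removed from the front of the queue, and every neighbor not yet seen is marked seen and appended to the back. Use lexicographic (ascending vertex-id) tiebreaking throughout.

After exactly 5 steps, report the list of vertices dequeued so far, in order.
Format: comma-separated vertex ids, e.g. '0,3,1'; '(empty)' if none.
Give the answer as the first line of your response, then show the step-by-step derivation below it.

0,3,1,4,5

step 1: dequeue 0; queue=[3]; order=0
step 2: dequeue 3; queue=[1,4,5]; order=0,3
step 3: dequeue 1; queue=[4,5,2]; order=0,3,1
step 4: dequeue 4; queue=[5,2]; order=0,3,1,4
step 5: dequeue 5; queue=[2]; order=0,3,1,4,5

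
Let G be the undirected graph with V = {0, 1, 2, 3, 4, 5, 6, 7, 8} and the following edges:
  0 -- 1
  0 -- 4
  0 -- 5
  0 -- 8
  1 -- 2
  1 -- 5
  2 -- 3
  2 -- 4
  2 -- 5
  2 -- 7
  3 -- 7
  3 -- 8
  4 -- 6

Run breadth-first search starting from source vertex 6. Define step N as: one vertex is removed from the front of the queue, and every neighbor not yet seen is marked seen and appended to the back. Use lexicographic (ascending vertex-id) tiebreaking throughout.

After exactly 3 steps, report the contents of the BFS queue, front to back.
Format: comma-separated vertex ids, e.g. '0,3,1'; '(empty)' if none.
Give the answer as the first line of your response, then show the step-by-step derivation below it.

2,1,5,8

step 1: dequeue 6; queue=[4]; order=6
step 2: dequeue 4; queue=[0,2]; order=6,4
step 3: dequeue 0; queue=[2,1,5,8]; order=6,4,0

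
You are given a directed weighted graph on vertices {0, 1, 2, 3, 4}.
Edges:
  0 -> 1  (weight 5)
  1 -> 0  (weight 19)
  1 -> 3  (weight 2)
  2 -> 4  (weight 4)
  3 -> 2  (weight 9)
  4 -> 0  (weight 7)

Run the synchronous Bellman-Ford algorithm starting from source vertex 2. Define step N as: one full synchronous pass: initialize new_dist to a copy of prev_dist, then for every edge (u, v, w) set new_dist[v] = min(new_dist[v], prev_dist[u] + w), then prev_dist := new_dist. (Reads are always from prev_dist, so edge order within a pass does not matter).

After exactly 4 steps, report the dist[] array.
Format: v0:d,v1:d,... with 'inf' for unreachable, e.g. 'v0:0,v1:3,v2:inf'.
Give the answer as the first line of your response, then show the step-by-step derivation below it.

v0:11,v1:16,v2:0,v3:18,v4:4

step 1: dist = v0:inf,v1:inf,v2:0,v3:inf,v4:4
step 2: dist = v0:11,v1:inf,v2:0,v3:inf,v4:4
step 3: dist = v0:11,v1:16,v2:0,v3:inf,v4:4
step 4: dist = v0:11,v1:16,v2:0,v3:18,v4:4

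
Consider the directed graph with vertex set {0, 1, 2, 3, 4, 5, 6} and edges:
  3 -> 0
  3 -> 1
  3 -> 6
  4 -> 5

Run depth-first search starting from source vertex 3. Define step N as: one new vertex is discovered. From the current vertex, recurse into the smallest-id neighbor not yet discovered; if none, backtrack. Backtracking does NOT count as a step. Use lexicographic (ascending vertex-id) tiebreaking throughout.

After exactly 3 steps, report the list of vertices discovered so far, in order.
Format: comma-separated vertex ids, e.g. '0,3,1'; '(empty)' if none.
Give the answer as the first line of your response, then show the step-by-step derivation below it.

3,0,1

step 1: discover 3; path=3; order=3
step 2: discover 0; path=3>0; order=3,0
step 3: discover 1; path=3>1; order=3,0,1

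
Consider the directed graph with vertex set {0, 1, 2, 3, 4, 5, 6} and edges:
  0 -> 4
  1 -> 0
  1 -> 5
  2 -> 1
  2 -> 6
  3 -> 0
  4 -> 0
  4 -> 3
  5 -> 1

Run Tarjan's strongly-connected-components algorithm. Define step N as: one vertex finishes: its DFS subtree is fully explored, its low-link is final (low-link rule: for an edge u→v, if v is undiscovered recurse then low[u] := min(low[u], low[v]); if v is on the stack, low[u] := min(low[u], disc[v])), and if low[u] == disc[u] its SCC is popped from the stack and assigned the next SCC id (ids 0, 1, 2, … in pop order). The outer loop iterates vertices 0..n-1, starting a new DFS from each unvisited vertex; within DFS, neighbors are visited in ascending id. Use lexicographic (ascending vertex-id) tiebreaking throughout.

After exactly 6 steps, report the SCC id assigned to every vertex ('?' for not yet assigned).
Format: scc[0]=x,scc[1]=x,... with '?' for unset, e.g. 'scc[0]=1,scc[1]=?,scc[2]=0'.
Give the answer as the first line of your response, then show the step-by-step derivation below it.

scc[0]=0,scc[1]=1,scc[2]=?,scc[3]=0,scc[4]=0,scc[5]=1,scc[6]=2

step 1: low=(low[0]=0,low[1]=?,low[2]=?,low[3]=0,low[4]=0,low[5]=?,low[6]=?); scc=(scc[0]=?,scc[1]=?,scc[2]=?,scc[3]=?,scc[4]=?,scc[5]=?,scc[6]=?)
step 2: low=(low[0]=0,low[1]=?,low[2]=?,low[3]=0,low[4]=0,low[5]=?,low[6]=?); scc=(scc[0]=?,scc[1]=?,scc[2]=?,scc[3]=?,scc[4]=?,scc[5]=?,scc[6]=?)
step 3: low=(low[0]=0,low[1]=?,low[2]=?,low[3]=0,low[4]=0,low[5]=?,low[6]=?); scc=(scc[0]=0,scc[1]=?,scc[2]=?,scc[3]=0,scc[4]=0,scc[5]=?,scc[6]=?)
step 4: low=(low[0]=0,low[1]=3,low[2]=?,low[3]=0,low[4]=0,low[5]=3,low[6]=?); scc=(scc[0]=0,scc[1]=?,scc[2]=?,scc[3]=0,scc[4]=0,scc[5]=?,scc[6]=?)
step 5: low=(low[0]=0,low[1]=3,low[2]=?,low[3]=0,low[4]=0,low[5]=3,low[6]=?); scc=(scc[0]=0,scc[1]=1,scc[2]=?,scc[3]=0,scc[4]=0,scc[5]=1,scc[6]=?)
step 6: low=(low[0]=0,low[1]=3,low[2]=5,low[3]=0,low[4]=0,low[5]=3,low[6]=6); scc=(scc[0]=0,scc[1]=1,scc[2]=?,scc[3]=0,scc[4]=0,scc[5]=1,scc[6]=2)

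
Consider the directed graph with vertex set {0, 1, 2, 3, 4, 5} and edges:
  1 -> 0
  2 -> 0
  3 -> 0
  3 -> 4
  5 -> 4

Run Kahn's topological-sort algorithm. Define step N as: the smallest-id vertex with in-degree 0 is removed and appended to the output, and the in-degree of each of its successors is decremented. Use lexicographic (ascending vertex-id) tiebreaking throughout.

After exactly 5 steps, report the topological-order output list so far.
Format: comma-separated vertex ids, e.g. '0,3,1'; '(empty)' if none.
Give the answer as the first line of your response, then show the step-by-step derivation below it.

1,2,3,0,5

step 1: output 1; order=[1]; indeg=(2,0,0,0,2,0)
step 2: output 2; order=[1,2]; indeg=(1,0,0,0,2,0)
step 3: output 3; order=[1,2,3]; indeg=(0,0,0,0,1,0)
step 4: output 0; order=[1,2,3,0]; indeg=(0,0,0,0,1,0)
step 5: output 5; order=[1,2,3,0,5]; indeg=(0,0,0,0,0,0)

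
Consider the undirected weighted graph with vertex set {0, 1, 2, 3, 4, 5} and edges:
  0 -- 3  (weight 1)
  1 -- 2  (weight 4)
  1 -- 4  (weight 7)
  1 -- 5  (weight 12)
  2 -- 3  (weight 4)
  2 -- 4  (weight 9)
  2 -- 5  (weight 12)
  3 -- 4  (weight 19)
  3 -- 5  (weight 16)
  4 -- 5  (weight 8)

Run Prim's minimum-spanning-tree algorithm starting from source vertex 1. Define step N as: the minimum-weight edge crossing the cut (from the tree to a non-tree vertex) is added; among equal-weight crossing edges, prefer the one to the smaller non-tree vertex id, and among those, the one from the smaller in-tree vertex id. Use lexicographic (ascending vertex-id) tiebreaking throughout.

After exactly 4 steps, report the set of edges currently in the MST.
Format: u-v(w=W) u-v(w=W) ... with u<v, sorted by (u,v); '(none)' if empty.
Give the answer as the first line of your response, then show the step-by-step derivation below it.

0-3(w=1) 1-2(w=4) 1-4(w=7) 2-3(w=4)

step 1: add edge 1-2 (w=4); MST = {1-2(w=4)}
step 2: add edge 2-3 (w=4); MST = {1-2(w=4) 2-3(w=4)}
step 3: add edge 0-3 (w=1); MST = {0-3(w=1) 1-2(w=4) 2-3(w=4)}
step 4: add edge 1-4 (w=7); MST = {0-3(w=1) 1-2(w=4) 1-4(w=7) 2-3(w=4)}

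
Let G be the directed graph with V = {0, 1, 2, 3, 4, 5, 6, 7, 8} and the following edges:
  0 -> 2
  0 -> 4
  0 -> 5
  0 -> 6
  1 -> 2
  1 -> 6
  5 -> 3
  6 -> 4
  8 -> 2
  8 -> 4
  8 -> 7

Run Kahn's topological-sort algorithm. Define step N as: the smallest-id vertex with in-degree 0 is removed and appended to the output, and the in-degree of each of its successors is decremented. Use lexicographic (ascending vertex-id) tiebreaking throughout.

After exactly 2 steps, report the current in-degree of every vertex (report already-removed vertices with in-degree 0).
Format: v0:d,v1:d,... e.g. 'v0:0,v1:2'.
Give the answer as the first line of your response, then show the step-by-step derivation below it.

v0:0,v1:0,v2:1,v3:1,v4:2,v5:0,v6:0,v7:1,v8:0

step 1: output 0; order=[0]; indeg=(0,0,2,1,2,0,1,1,0)
step 2: output 1; order=[0,1]; indeg=(0,0,1,1,2,0,0,1,0)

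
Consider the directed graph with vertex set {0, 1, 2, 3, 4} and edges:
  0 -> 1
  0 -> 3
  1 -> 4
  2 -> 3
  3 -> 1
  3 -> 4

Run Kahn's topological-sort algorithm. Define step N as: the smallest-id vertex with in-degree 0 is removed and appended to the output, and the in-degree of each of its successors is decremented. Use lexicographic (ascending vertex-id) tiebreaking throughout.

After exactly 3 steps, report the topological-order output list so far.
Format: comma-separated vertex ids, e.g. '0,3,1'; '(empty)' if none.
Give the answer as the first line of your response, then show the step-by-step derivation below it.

0,2,3

step 1: output 0; order=[0]; indeg=(0,1,0,1,2)
step 2: output 2; order=[0,2]; indeg=(0,1,0,0,2)
step 3: output 3; order=[0,2,3]; indeg=(0,0,0,0,1)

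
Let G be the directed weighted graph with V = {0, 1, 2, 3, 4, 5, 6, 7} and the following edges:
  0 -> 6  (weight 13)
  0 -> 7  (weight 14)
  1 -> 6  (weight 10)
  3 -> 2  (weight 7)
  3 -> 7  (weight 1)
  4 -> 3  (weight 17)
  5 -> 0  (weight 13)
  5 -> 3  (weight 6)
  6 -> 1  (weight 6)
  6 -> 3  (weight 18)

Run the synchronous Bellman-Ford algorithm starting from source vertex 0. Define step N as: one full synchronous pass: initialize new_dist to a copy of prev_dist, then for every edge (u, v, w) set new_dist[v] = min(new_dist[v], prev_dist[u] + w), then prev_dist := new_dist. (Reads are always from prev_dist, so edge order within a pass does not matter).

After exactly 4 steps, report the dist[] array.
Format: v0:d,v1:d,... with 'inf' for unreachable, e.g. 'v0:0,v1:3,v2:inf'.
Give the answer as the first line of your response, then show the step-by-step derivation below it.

v0:0,v1:19,v2:38,v3:31,v4:inf,v5:inf,v6:13,v7:14

step 1: dist = v0:0,v1:inf,v2:inf,v3:inf,v4:inf,v5:inf,v6:13,v7:14
step 2: dist = v0:0,v1:19,v2:inf,v3:31,v4:inf,v5:inf,v6:13,v7:14
step 3: dist = v0:0,v1:19,v2:38,v3:31,v4:inf,v5:inf,v6:13,v7:14
step 4: dist = v0:0,v1:19,v2:38,v3:31,v4:inf,v5:inf,v6:13,v7:14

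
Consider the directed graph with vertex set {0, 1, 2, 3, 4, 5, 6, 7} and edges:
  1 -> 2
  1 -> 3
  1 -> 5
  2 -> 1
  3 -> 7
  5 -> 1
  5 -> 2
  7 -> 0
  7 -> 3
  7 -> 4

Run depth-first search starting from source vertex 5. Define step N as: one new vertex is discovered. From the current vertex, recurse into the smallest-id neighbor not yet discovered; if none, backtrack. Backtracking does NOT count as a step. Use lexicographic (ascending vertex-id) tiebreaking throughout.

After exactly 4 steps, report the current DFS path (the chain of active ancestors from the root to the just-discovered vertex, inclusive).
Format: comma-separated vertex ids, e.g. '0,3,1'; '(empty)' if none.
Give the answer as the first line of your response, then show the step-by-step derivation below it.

5,1,3

step 1: discover 5; path=5; order=5
step 2: discover 1; path=5>1; order=5,1
step 3: discover 2; path=5>1>2; order=5,1,2
step 4: discover 3; path=5>1>3; order=5,1,2,3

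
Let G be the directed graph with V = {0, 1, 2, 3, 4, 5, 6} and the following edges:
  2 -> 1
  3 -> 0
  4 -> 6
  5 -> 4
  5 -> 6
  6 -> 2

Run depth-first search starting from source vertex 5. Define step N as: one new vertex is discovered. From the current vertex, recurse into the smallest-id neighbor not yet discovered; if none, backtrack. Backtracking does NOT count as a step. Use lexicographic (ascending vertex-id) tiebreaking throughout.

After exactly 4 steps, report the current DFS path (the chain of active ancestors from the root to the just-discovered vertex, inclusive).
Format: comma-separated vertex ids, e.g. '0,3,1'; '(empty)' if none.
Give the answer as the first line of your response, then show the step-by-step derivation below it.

5,4,6,2

step 1: discover 5; path=5; order=5
step 2: discover 4; path=5>4; order=5,4
step 3: discover 6; path=5>4>6; order=5,4,6
step 4: discover 2; path=5>4>6>2; order=5,4,6,2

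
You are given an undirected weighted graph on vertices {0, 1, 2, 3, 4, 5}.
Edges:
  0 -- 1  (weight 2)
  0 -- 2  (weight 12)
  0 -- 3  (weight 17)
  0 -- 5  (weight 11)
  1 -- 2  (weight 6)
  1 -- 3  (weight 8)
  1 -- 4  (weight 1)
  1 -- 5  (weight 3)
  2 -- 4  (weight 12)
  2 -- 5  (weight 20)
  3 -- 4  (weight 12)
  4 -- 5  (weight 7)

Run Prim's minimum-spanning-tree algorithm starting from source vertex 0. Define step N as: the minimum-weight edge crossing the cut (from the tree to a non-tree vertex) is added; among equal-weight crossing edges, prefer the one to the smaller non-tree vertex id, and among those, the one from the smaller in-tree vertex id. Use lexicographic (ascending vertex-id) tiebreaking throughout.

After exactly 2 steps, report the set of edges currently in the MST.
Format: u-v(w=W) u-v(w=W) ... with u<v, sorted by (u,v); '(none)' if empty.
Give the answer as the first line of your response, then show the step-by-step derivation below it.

0-1(w=2) 1-4(w=1)

step 1: add edge 0-1 (w=2); MST = {0-1(w=2)}
step 2: add edge 1-4 (w=1); MST = {0-1(w=2) 1-4(w=1)}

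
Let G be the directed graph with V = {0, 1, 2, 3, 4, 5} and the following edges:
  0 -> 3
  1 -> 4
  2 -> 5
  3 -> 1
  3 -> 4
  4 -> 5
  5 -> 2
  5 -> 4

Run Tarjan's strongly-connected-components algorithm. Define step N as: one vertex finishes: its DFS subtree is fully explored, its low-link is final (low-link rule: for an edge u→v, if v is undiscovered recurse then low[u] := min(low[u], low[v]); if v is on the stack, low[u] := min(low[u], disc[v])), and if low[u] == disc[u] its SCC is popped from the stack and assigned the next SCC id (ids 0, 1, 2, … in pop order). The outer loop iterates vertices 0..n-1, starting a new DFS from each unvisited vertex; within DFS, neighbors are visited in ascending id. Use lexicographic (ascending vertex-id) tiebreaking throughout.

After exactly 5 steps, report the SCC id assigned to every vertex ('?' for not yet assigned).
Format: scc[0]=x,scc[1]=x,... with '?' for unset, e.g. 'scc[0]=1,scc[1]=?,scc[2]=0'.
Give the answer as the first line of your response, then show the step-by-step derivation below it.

scc[0]=?,scc[1]=1,scc[2]=0,scc[3]=2,scc[4]=0,scc[5]=0

step 1: low=(low[0]=0,low[1]=2,low[2]=4,low[3]=1,low[4]=3,low[5]=4); scc=(scc[0]=?,scc[1]=?,scc[2]=?,scc[3]=?,scc[4]=?,scc[5]=?)
step 2: low=(low[0]=0,low[1]=2,low[2]=4,low[3]=1,low[4]=3,low[5]=3); scc=(scc[0]=?,scc[1]=?,scc[2]=?,scc[3]=?,scc[4]=?,scc[5]=?)
step 3: low=(low[0]=0,low[1]=2,low[2]=4,low[3]=1,low[4]=3,low[5]=3); scc=(scc[0]=?,scc[1]=?,scc[2]=0,scc[3]=?,scc[4]=0,scc[5]=0)
step 4: low=(low[0]=0,low[1]=2,low[2]=4,low[3]=1,low[4]=3,low[5]=3); scc=(scc[0]=?,scc[1]=1,scc[2]=0,scc[3]=?,scc[4]=0,scc[5]=0)
step 5: low=(low[0]=0,low[1]=2,low[2]=4,low[3]=1,low[4]=3,low[5]=3); scc=(scc[0]=?,scc[1]=1,scc[2]=0,scc[3]=2,scc[4]=0,scc[5]=0)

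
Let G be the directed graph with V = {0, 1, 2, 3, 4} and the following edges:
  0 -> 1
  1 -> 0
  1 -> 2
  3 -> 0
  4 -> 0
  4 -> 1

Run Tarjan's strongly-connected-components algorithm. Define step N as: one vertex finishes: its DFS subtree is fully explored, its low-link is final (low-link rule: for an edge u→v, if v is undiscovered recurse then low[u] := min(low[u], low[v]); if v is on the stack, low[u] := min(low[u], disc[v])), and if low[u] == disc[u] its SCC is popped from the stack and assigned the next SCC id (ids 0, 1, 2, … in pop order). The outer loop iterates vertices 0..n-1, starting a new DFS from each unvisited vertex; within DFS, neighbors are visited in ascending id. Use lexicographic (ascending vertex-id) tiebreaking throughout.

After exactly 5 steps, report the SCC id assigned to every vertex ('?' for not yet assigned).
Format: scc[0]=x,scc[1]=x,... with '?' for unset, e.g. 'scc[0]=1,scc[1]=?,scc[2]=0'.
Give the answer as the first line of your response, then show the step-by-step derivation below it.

scc[0]=1,scc[1]=1,scc[2]=0,scc[3]=2,scc[4]=3

step 1: low=(low[0]=0,low[1]=0,low[2]=2,low[3]=?,low[4]=?); scc=(scc[0]=?,scc[1]=?,scc[2]=0,scc[3]=?,scc[4]=?)
step 2: low=(low[0]=0,low[1]=0,low[2]=2,low[3]=?,low[4]=?); scc=(scc[0]=?,scc[1]=?,scc[2]=0,scc[3]=?,scc[4]=?)
step 3: low=(low[0]=0,low[1]=0,low[2]=2,low[3]=?,low[4]=?); scc=(scc[0]=1,scc[1]=1,scc[2]=0,scc[3]=?,scc[4]=?)
step 4: low=(low[0]=0,low[1]=0,low[2]=2,low[3]=3,low[4]=?); scc=(scc[0]=1,scc[1]=1,scc[2]=0,scc[3]=2,scc[4]=?)
step 5: low=(low[0]=0,low[1]=0,low[2]=2,low[3]=3,low[4]=4); scc=(scc[0]=1,scc[1]=1,scc[2]=0,scc[3]=2,scc[4]=3)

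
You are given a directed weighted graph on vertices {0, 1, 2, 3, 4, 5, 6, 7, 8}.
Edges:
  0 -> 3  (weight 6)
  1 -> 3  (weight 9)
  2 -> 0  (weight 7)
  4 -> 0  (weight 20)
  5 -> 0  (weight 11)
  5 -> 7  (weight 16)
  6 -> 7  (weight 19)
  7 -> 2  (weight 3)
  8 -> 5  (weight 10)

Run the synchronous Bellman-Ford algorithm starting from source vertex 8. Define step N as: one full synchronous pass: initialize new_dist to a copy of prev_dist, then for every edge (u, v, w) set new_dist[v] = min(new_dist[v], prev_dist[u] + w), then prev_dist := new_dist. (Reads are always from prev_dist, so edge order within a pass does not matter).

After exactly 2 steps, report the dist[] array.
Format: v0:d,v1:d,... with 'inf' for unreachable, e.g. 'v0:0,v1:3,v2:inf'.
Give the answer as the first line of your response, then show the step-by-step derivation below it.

v0:21,v1:inf,v2:inf,v3:inf,v4:inf,v5:10,v6:inf,v7:26,v8:0

step 1: dist = v0:inf,v1:inf,v2:inf,v3:inf,v4:inf,v5:10,v6:inf,v7:inf,v8:0
step 2: dist = v0:21,v1:inf,v2:inf,v3:inf,v4:inf,v5:10,v6:inf,v7:26,v8:0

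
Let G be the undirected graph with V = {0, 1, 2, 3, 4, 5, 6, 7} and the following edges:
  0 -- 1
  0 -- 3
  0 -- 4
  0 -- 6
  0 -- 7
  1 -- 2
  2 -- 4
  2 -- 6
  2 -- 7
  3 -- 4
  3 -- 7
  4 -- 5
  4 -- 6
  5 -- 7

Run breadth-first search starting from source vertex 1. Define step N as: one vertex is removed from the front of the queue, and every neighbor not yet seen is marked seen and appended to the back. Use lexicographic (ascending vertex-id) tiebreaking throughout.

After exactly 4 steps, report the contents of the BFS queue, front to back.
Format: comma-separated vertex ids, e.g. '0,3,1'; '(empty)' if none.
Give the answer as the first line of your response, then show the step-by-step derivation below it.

4,6,7

step 1: dequeue 1; queue=[0,2]; order=1
step 2: dequeue 0; queue=[2,3,4,6,7]; order=1,0
step 3: dequeue 2; queue=[3,4,6,7]; order=1,0,2
step 4: dequeue 3; queue=[4,6,7]; order=1,0,2,3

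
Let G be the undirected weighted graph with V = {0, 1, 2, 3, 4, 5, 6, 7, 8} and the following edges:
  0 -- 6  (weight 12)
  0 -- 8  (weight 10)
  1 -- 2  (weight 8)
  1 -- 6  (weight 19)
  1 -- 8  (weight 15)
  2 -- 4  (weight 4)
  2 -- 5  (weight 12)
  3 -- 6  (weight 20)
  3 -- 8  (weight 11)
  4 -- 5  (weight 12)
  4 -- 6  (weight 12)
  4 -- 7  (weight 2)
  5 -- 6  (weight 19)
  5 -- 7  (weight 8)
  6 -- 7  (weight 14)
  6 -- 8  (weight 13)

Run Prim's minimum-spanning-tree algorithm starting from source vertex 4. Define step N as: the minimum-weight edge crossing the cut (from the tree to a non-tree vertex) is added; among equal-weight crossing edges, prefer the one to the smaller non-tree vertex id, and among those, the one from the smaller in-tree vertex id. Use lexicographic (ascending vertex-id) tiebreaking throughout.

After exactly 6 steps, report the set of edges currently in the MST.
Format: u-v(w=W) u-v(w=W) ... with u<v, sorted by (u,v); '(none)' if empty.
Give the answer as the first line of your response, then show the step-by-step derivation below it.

0-6(w=12) 1-2(w=8) 2-4(w=4) 4-6(w=12) 4-7(w=2) 5-7(w=8)

step 1: add edge 4-7 (w=2); MST = {4-7(w=2)}
step 2: add edge 2-4 (w=4); MST = {2-4(w=4) 4-7(w=2)}
step 3: add edge 1-2 (w=8); MST = {1-2(w=8) 2-4(w=4) 4-7(w=2)}
step 4: add edge 5-7 (w=8); MST = {1-2(w=8) 2-4(w=4) 4-7(w=2) 5-7(w=8)}
step 5: add edge 4-6 (w=12); MST = {1-2(w=8) 2-4(w=4) 4-6(w=12) 4-7(w=2) 5-7(w=8)}
step 6: add edge 0-6 (w=12); MST = {0-6(w=12) 1-2(w=8) 2-4(w=4) 4-6(w=12) 4-7(w=2) 5-7(w=8)}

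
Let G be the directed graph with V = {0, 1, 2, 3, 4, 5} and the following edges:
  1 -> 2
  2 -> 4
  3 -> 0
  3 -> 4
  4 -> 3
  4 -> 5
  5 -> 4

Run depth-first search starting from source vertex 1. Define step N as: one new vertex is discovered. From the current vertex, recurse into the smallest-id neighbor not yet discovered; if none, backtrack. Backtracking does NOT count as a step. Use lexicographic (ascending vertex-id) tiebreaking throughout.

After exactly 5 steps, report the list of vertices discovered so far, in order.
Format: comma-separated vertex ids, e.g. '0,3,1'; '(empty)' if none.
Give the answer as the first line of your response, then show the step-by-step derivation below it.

1,2,4,3,0

step 1: discover 1; path=1; order=1
step 2: discover 2; path=1>2; order=1,2
step 3: discover 4; path=1>2>4; order=1,2,4
step 4: discover 3; path=1>2>4>3; order=1,2,4,3
step 5: discover 0; path=1>2>4>3>0; order=1,2,4,3,0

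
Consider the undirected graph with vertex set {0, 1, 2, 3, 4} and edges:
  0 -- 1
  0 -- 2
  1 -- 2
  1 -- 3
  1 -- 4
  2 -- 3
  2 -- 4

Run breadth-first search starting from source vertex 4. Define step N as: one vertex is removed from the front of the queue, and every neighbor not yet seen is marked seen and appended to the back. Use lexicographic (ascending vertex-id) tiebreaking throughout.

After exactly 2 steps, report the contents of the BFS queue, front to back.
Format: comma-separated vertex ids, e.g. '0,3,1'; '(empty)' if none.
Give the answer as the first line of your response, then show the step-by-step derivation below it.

2,0,3

step 1: dequeue 4; queue=[1,2]; order=4
step 2: dequeue 1; queue=[2,0,3]; order=4,1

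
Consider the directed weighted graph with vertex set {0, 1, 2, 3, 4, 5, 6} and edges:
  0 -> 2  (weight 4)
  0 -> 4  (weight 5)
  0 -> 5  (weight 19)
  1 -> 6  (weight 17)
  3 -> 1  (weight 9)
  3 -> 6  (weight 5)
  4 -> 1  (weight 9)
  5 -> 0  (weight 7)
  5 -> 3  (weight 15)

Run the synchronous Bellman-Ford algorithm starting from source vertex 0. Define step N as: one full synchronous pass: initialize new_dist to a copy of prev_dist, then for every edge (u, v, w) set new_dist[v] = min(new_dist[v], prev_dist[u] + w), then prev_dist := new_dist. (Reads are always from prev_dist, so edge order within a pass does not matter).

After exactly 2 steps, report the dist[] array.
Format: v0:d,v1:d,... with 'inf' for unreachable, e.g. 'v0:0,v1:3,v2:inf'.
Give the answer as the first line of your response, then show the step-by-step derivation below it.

v0:0,v1:14,v2:4,v3:34,v4:5,v5:19,v6:inf

step 1: dist = v0:0,v1:inf,v2:4,v3:inf,v4:5,v5:19,v6:inf
step 2: dist = v0:0,v1:14,v2:4,v3:34,v4:5,v5:19,v6:inf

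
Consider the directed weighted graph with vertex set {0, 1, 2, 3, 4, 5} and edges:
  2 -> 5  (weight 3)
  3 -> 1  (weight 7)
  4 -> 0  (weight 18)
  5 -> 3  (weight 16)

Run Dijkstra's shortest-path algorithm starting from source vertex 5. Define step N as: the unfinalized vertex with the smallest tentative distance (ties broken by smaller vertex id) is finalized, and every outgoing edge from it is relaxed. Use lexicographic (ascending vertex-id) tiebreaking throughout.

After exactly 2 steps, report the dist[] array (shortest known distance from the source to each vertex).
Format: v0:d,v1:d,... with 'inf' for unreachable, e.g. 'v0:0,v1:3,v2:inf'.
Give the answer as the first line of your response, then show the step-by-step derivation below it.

v0:inf,v1:23,v2:inf,v3:16,v4:inf,v5:0

step 1: dist = v0:inf,v1:inf,v2:inf,v3:16,v4:inf,v5:0
step 2: dist = v0:inf,v1:23,v2:inf,v3:16,v4:inf,v5:0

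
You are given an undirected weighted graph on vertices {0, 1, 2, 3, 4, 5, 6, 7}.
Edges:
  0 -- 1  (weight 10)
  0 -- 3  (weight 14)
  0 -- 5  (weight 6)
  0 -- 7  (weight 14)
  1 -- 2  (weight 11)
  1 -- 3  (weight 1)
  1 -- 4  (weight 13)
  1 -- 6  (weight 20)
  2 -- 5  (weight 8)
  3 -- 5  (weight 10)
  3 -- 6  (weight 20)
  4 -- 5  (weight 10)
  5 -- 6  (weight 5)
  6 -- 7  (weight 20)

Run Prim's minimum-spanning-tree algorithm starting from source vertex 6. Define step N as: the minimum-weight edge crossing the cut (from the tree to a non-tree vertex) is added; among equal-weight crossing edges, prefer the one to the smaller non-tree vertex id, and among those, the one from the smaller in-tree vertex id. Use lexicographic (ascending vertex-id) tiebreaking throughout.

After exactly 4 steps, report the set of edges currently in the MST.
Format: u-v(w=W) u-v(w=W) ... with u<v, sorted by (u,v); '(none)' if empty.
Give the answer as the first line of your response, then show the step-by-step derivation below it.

0-1(w=10) 0-5(w=6) 2-5(w=8) 5-6(w=5)

step 1: add edge 5-6 (w=5); MST = {5-6(w=5)}
step 2: add edge 0-5 (w=6); MST = {0-5(w=6) 5-6(w=5)}
step 3: add edge 2-5 (w=8); MST = {0-5(w=6) 2-5(w=8) 5-6(w=5)}
step 4: add edge 0-1 (w=10); MST = {0-1(w=10) 0-5(w=6) 2-5(w=8) 5-6(w=5)}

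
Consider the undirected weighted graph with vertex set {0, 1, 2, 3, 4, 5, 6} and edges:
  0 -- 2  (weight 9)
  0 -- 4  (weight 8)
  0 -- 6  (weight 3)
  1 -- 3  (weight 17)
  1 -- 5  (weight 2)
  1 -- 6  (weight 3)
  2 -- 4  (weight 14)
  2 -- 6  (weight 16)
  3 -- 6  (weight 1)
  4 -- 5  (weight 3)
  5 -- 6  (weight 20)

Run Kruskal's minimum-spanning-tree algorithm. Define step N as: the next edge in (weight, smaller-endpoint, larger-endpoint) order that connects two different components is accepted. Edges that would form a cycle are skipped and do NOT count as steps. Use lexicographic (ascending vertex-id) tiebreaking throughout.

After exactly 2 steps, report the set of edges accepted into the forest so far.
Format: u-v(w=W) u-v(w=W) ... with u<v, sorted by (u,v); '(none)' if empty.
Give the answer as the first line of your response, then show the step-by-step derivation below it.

1-5(w=2) 3-6(w=1)

step 1: add edge 3-6 (w=1); MST = {3-6(w=1)}
step 2: add edge 1-5 (w=2); MST = {1-5(w=2) 3-6(w=1)}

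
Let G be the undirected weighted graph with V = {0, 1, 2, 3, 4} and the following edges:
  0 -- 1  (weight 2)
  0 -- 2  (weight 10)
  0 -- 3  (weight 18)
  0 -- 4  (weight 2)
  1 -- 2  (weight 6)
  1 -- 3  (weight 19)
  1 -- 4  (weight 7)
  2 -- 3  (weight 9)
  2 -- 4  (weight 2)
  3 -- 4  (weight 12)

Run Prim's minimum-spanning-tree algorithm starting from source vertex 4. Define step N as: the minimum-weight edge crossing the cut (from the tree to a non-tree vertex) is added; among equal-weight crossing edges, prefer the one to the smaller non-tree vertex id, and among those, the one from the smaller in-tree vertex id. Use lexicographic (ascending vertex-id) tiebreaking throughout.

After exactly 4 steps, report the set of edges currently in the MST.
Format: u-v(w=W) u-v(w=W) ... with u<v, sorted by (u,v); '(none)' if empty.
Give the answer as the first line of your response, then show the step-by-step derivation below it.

0-1(w=2) 0-4(w=2) 2-3(w=9) 2-4(w=2)

step 1: add edge 0-4 (w=2); MST = {0-4(w=2)}
step 2: add edge 0-1 (w=2); MST = {0-1(w=2) 0-4(w=2)}
step 3: add edge 2-4 (w=2); MST = {0-1(w=2) 0-4(w=2) 2-4(w=2)}
step 4: add edge 2-3 (w=9); MST = {0-1(w=2) 0-4(w=2) 2-3(w=9) 2-4(w=2)}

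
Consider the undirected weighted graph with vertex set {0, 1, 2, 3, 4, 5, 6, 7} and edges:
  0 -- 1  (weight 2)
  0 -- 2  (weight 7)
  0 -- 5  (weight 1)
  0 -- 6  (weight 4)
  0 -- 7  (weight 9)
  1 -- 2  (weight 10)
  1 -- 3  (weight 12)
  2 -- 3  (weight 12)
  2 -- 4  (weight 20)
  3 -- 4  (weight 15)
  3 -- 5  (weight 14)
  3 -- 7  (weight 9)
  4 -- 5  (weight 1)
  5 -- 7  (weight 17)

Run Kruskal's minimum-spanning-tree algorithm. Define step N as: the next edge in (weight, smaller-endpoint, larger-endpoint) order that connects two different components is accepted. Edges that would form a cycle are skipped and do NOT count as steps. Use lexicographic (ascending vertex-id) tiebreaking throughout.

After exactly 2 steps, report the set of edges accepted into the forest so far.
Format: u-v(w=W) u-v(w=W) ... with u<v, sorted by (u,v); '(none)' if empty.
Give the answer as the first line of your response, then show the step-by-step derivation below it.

0-5(w=1) 4-5(w=1)

step 1: add edge 0-5 (w=1); MST = {0-5(w=1)}
step 2: add edge 4-5 (w=1); MST = {0-5(w=1) 4-5(w=1)}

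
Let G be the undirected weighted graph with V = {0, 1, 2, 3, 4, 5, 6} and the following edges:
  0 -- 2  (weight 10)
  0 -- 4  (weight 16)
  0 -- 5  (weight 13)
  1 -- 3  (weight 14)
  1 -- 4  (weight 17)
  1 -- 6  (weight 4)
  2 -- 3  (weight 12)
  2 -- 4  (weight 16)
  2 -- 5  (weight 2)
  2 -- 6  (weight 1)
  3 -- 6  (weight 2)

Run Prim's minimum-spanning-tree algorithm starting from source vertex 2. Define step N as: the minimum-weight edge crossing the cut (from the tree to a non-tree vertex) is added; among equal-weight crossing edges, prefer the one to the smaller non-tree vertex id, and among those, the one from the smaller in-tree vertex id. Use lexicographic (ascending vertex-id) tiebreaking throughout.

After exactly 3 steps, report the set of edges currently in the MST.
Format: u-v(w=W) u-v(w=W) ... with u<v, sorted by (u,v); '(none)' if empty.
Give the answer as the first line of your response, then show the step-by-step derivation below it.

2-5(w=2) 2-6(w=1) 3-6(w=2)

step 1: add edge 2-6 (w=1); MST = {2-6(w=1)}
step 2: add edge 3-6 (w=2); MST = {2-6(w=1) 3-6(w=2)}
step 3: add edge 2-5 (w=2); MST = {2-5(w=2) 2-6(w=1) 3-6(w=2)}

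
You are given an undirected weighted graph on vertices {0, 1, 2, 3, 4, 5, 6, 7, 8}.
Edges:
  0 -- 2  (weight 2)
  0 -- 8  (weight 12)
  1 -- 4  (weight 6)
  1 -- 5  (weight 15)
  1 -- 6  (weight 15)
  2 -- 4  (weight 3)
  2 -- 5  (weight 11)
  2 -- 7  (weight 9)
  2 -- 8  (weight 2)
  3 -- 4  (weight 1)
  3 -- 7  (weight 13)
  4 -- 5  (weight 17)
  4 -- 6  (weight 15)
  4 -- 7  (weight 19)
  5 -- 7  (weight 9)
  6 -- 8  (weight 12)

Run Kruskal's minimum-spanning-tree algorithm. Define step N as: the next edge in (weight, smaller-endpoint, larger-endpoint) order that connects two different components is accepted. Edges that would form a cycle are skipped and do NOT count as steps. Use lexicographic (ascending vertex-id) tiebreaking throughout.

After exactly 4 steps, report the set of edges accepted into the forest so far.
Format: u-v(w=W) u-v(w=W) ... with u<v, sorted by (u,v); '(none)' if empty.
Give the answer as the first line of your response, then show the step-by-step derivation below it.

0-2(w=2) 2-4(w=3) 2-8(w=2) 3-4(w=1)

step 1: add edge 3-4 (w=1); MST = {3-4(w=1)}
step 2: add edge 0-2 (w=2); MST = {0-2(w=2) 3-4(w=1)}
step 3: add edge 2-8 (w=2); MST = {0-2(w=2) 2-8(w=2) 3-4(w=1)}
step 4: add edge 2-4 (w=3); MST = {0-2(w=2) 2-4(w=3) 2-8(w=2) 3-4(w=1)}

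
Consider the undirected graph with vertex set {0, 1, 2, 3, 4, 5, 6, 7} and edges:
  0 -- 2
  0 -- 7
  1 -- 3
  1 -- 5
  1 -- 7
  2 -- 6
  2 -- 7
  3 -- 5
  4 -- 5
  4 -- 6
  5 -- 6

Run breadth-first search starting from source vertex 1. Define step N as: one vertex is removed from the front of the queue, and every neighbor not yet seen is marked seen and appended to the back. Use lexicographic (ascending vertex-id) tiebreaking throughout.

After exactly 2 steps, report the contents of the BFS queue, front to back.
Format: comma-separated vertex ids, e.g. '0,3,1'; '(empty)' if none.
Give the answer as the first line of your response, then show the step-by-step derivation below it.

5,7

step 1: dequeue 1; queue=[3,5,7]; order=1
step 2: dequeue 3; queue=[5,7]; order=1,3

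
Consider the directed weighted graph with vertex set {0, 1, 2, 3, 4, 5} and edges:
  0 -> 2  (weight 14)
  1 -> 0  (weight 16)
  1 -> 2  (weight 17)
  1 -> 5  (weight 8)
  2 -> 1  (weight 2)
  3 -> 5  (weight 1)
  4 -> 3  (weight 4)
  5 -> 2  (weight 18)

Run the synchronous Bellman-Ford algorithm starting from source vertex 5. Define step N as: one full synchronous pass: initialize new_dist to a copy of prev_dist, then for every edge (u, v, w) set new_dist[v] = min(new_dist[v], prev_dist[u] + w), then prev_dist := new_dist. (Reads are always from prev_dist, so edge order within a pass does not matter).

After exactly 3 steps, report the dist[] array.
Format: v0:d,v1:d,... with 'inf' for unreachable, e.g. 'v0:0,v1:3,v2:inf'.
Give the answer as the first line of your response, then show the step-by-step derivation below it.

v0:36,v1:20,v2:18,v3:inf,v4:inf,v5:0

step 1: dist = v0:inf,v1:inf,v2:18,v3:inf,v4:inf,v5:0
step 2: dist = v0:inf,v1:20,v2:18,v3:inf,v4:inf,v5:0
step 3: dist = v0:36,v1:20,v2:18,v3:inf,v4:inf,v5:0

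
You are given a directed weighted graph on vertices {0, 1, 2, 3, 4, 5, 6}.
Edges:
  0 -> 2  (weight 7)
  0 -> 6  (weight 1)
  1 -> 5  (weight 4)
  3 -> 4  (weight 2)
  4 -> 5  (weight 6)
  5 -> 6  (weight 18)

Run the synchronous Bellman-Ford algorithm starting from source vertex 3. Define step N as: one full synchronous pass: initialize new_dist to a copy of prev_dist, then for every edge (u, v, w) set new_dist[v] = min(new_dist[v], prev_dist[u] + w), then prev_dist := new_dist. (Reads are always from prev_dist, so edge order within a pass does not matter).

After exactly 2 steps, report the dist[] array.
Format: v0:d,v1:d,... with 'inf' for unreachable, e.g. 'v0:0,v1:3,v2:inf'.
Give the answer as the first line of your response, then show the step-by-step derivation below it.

v0:inf,v1:inf,v2:inf,v3:0,v4:2,v5:8,v6:inf

step 1: dist = v0:inf,v1:inf,v2:inf,v3:0,v4:2,v5:inf,v6:inf
step 2: dist = v0:inf,v1:inf,v2:inf,v3:0,v4:2,v5:8,v6:inf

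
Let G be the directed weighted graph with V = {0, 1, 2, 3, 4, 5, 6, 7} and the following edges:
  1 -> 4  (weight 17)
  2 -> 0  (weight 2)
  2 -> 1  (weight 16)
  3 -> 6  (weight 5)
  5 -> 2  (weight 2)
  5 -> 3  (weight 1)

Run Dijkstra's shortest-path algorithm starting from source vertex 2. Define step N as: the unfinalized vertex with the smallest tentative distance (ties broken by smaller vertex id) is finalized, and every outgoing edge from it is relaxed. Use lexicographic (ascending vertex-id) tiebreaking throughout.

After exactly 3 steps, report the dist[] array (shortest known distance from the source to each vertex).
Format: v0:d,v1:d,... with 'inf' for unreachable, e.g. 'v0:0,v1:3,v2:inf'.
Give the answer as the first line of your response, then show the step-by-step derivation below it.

v0:2,v1:16,v2:0,v3:inf,v4:33,v5:inf,v6:inf,v7:inf

step 1: dist = v0:2,v1:16,v2:0,v3:inf,v4:inf,v5:inf,v6:inf,v7:inf
step 2: dist = v0:2,v1:16,v2:0,v3:inf,v4:inf,v5:inf,v6:inf,v7:inf
step 3: dist = v0:2,v1:16,v2:0,v3:inf,v4:33,v5:inf,v6:inf,v7:inf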